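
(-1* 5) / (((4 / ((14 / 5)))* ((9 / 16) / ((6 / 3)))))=-112 / 9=-12.44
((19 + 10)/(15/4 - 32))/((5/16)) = -3.28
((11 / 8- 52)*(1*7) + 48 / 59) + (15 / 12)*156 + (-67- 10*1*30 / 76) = -2058235 / 8968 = -229.51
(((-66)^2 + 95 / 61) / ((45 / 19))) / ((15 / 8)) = 40403272 / 41175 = 981.26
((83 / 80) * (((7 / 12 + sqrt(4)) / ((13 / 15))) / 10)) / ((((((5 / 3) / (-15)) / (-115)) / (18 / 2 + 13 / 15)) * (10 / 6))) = 19706607 / 10400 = 1894.87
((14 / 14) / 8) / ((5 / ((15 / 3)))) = 1 / 8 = 0.12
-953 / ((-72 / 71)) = 67663 / 72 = 939.76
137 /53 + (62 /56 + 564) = 842455 /1484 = 567.69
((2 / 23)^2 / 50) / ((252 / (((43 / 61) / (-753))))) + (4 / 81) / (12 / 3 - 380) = -708710944 / 5396102045775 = -0.00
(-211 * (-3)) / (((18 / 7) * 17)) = 1477 / 102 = 14.48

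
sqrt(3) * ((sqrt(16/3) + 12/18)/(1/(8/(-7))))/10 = -16/35 - 8 * sqrt(3)/105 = -0.59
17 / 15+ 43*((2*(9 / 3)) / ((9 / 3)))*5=6467 / 15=431.13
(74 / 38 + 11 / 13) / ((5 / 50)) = 6900 / 247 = 27.94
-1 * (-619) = 619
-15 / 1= -15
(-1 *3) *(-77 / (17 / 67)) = 15477 / 17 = 910.41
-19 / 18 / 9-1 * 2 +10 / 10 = -181 / 162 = -1.12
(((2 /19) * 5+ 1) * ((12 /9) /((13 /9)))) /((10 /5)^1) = 0.70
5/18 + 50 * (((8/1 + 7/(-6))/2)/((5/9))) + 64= 3346/9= 371.78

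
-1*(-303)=303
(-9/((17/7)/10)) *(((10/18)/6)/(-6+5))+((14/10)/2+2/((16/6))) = 4.88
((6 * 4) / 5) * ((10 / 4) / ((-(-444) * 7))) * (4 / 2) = 0.01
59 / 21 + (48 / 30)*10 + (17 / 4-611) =-49387 / 84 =-587.94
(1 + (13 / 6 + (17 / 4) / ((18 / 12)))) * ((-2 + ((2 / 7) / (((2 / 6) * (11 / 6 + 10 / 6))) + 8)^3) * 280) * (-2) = -31537903680 / 16807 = -1876474.31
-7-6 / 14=-52 / 7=-7.43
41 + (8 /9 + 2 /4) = 763 /18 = 42.39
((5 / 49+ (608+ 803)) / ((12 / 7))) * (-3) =-17286 / 7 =-2469.43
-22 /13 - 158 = -2076 /13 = -159.69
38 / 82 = 0.46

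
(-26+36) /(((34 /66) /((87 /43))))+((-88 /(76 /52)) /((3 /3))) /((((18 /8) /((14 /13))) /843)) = -24254.90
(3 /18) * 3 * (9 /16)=0.28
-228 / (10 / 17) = -1938 / 5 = -387.60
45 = 45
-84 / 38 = -42 / 19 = -2.21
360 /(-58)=-180 /29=-6.21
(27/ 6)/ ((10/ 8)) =18/ 5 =3.60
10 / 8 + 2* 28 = 229 / 4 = 57.25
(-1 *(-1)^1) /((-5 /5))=-1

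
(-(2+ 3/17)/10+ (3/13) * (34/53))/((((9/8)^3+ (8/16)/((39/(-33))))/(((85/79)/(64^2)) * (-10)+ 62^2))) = -95671305123/357828920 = -267.37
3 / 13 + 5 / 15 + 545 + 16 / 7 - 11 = 536.85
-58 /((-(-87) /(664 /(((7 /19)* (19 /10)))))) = -13280 /21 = -632.38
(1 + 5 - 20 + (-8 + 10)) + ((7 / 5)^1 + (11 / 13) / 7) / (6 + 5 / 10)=-69596 / 5915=-11.77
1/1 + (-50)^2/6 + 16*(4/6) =1285/3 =428.33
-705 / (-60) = 11.75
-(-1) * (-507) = -507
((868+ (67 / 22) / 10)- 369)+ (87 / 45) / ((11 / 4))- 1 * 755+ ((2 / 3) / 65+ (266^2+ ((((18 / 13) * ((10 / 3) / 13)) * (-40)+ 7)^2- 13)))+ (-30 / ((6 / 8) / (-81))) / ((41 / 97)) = 20147251321667 / 257620220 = 78205.24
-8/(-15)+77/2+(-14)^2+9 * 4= 8131/30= 271.03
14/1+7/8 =14.88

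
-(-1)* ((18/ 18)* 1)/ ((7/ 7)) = 1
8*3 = 24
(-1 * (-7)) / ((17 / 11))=77 / 17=4.53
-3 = -3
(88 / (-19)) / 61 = -88 / 1159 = -0.08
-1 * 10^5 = -100000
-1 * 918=-918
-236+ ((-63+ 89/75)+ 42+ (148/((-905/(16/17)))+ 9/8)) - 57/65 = -6137413573/24000600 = -255.72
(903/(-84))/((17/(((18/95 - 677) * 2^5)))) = 22118168/1615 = 13695.46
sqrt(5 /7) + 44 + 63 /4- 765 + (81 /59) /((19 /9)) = -3159425 /4484 + sqrt(35) /7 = -703.75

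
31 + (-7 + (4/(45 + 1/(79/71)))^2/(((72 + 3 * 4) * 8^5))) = 54284529703009/2261855404032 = 24.00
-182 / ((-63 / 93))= 806 / 3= 268.67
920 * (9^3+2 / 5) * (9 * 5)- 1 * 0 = 30197160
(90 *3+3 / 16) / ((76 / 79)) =341517 / 1216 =280.85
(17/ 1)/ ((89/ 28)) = 476/ 89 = 5.35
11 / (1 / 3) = 33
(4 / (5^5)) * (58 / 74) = 116 / 115625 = 0.00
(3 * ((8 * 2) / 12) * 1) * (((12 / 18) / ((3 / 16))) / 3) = 128 / 27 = 4.74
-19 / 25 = -0.76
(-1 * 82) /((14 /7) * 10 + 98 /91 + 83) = -26 /33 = -0.79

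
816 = 816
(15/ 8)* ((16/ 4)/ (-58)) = -15/ 116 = -0.13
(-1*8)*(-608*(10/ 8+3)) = 20672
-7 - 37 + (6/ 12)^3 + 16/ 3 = -925/ 24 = -38.54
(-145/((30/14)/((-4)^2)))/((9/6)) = -6496/9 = -721.78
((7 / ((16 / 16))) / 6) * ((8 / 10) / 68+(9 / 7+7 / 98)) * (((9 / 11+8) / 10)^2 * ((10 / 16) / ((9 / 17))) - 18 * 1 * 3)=-1674070267 / 19747200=-84.78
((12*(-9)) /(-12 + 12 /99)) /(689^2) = 891 /46522658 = 0.00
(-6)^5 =-7776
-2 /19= -0.11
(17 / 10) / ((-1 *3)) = -17 / 30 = -0.57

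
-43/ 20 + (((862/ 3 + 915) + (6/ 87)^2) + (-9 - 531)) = 33313091/ 50460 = 660.19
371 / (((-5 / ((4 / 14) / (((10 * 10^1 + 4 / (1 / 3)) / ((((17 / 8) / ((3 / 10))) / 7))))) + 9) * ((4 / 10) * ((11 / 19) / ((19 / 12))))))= -119833 / 91080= -1.32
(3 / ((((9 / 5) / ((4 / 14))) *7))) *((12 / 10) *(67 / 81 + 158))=51460 / 3969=12.97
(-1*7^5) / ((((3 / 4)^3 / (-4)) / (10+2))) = 17210368 / 9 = 1912263.11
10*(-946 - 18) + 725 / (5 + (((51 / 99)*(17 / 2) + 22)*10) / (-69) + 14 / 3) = -126619015 / 13306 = -9515.93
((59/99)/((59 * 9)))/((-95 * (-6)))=1/507870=0.00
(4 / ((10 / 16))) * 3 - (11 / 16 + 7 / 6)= 4163 / 240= 17.35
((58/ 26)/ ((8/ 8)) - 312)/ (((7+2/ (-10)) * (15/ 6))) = -4027/ 221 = -18.22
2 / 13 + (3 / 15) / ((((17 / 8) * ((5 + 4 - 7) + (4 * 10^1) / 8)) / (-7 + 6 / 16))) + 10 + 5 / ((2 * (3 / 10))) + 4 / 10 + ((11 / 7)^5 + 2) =338530937 / 11143041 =30.38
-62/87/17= -62/1479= -0.04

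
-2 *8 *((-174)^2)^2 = -14666178816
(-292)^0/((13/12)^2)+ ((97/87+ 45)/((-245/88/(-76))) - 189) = 3856898209/3602235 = 1070.70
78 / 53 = 1.47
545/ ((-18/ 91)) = -49595/ 18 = -2755.28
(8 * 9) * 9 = 648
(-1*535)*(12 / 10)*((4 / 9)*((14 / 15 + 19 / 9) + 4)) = -2010.01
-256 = -256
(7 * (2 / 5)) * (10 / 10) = 14 / 5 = 2.80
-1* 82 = -82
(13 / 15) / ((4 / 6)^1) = 13 / 10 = 1.30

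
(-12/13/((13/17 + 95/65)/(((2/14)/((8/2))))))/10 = -17/11480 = -0.00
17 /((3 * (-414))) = -17 /1242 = -0.01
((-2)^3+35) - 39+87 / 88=-969 / 88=-11.01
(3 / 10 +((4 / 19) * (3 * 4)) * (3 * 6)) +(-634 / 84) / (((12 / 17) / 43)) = -19822421 / 47880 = -414.00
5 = 5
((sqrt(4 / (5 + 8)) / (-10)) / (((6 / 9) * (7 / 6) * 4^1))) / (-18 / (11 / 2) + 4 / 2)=99 * sqrt(13) / 25480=0.01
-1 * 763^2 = -582169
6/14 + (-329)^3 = -249279020/7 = -35611288.57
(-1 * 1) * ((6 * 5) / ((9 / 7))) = -70 / 3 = -23.33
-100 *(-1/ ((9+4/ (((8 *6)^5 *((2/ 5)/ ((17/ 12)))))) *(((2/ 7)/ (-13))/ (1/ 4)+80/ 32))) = 2140353331200/ 464644838671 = 4.61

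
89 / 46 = 1.93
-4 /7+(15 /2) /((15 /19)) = 125 /14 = 8.93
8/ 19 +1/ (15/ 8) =272/ 285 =0.95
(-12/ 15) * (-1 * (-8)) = -32/ 5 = -6.40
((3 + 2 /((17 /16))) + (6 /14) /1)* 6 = 3792 /119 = 31.87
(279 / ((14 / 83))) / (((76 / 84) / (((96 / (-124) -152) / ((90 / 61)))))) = -17983776 / 95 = -189302.91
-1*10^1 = -10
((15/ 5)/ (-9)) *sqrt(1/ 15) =-sqrt(15)/ 45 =-0.09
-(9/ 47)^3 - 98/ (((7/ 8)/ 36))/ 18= -23257081/ 103823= -224.01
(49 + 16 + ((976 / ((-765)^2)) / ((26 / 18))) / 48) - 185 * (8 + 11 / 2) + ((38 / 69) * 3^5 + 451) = -215540120369 / 116654850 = -1847.67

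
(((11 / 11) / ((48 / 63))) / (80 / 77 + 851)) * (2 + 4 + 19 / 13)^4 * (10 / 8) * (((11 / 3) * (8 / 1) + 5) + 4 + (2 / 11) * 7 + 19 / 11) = 7396178781145 / 29980824432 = 246.70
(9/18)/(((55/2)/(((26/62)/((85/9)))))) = 117/144925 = 0.00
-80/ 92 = -0.87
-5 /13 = -0.38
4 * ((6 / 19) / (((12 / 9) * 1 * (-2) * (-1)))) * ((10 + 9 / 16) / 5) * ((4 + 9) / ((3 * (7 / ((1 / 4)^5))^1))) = 6591 / 10895360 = 0.00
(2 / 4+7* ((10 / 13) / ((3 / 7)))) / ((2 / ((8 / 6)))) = 1019 / 117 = 8.71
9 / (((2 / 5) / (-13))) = -585 / 2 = -292.50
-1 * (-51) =51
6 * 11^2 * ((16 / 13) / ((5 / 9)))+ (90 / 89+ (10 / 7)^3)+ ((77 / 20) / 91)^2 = 3327178181287 / 2063625200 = 1612.30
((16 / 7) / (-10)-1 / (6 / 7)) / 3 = -293 / 630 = -0.47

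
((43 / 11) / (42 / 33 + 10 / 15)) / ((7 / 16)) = 129 / 28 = 4.61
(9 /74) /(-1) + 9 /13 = 549 /962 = 0.57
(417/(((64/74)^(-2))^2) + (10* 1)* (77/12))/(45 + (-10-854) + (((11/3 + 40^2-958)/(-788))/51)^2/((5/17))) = -183345169298108760/504781418725971227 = -0.36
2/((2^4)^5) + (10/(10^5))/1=33393/327680000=0.00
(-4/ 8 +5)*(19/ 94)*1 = 0.91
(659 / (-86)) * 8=-2636 / 43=-61.30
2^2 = 4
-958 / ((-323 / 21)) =20118 / 323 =62.28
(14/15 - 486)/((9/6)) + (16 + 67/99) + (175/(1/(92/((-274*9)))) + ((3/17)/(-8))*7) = -2890292459/9222840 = -313.38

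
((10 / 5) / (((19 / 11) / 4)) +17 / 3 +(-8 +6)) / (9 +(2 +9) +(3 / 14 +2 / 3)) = 6622 / 16663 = 0.40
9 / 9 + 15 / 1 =16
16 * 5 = 80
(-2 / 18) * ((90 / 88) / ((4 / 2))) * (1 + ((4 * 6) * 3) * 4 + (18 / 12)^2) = -5825 / 352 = -16.55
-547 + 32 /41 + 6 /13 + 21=-279696 /533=-524.76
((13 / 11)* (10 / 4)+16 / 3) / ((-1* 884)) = -547 / 58344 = -0.01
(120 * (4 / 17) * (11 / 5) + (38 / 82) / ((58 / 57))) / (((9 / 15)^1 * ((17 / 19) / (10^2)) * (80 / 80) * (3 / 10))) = 40051667500 / 1030863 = 38852.56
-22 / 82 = -11 / 41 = -0.27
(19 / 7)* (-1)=-19 / 7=-2.71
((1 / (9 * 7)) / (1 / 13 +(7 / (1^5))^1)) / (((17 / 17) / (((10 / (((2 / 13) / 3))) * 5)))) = 4225 / 1932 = 2.19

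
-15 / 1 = -15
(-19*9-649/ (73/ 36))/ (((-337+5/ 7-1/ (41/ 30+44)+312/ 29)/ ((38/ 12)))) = 62724805773/ 13131779032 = 4.78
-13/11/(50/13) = -169/550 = -0.31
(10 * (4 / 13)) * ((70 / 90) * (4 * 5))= 5600 / 117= 47.86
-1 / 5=-0.20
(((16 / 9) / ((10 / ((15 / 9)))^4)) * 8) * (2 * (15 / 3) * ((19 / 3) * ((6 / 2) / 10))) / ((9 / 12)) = 608 / 2187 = 0.28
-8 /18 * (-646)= 2584 /9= 287.11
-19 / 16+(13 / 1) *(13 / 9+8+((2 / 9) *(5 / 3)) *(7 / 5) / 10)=264091 / 2160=122.26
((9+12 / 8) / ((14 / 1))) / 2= 0.38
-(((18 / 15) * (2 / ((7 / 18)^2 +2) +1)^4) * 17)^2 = -15422002415201976210562500 / 192736683677748946849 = -80015.92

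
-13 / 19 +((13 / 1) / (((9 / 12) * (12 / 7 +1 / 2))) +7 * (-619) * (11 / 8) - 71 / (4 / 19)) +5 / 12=-88881013 / 14136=-6287.56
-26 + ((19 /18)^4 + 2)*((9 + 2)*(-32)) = -7656592 /6561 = -1166.99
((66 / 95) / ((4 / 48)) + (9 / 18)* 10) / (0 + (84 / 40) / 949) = 6026.98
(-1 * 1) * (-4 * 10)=40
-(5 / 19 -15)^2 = -78400 / 361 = -217.17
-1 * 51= -51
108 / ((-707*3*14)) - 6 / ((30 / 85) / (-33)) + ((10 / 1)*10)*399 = 200241471 / 4949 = 40461.00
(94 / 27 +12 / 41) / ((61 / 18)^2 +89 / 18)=0.23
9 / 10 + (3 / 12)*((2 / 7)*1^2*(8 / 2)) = 83 / 70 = 1.19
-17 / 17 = -1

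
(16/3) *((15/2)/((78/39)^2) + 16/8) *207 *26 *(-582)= -64734696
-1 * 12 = -12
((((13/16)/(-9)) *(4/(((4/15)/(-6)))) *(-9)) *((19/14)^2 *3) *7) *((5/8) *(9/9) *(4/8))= -3167775/3584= -883.87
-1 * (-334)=334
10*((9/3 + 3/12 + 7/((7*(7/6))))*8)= 2300/7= 328.57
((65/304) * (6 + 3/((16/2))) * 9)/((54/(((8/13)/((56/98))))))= 0.24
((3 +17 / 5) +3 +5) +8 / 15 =224 / 15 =14.93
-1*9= -9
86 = 86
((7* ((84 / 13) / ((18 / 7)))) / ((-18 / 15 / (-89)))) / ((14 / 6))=21805 / 39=559.10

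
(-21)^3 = -9261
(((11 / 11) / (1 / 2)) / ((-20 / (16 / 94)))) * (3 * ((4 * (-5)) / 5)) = 48 / 235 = 0.20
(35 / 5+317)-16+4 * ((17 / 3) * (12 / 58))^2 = 263652 / 841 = 313.50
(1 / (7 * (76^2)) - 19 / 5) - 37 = -8248123 / 202160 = -40.80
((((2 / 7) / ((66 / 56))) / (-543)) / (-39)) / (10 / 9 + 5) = 8 / 4270695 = 0.00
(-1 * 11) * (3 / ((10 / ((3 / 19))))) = -99 / 190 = -0.52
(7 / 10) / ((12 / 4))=7 / 30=0.23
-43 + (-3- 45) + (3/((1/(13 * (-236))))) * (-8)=73541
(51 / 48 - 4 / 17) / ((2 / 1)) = 225 / 544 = 0.41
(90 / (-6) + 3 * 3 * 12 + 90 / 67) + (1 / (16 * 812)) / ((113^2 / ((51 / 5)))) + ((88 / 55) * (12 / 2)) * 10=10578284986137 / 55574774080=190.34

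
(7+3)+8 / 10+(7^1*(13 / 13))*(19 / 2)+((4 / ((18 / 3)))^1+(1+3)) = 2459 / 30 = 81.97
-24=-24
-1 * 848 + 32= -816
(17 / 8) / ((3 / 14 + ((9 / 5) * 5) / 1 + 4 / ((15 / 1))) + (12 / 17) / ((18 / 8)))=30345 / 139868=0.22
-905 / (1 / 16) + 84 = -14396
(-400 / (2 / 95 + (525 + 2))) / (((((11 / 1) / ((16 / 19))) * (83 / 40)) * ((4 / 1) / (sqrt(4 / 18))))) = -320000 * sqrt(2) / 137133513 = -0.00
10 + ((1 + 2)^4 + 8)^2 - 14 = 7917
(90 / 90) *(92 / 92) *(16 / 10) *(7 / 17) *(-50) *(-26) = 14560 / 17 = 856.47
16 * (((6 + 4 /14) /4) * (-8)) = -1408 /7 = -201.14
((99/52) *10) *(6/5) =297/13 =22.85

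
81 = 81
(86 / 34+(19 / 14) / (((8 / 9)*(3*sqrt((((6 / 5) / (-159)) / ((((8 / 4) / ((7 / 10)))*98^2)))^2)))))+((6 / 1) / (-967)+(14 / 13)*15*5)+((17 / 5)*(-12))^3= 95234703492229 / 53426750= 1782528.48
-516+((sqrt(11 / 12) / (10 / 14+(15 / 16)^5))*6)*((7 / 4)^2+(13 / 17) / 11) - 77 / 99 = -4651 / 9+4298964992*sqrt(33) / 1974440435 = -504.27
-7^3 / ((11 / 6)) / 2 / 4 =-1029 / 44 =-23.39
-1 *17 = -17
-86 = -86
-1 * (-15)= 15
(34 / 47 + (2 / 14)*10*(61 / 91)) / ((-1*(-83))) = 50328 / 2484937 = 0.02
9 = 9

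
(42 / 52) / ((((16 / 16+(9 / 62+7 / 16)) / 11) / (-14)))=-802032 / 10205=-78.59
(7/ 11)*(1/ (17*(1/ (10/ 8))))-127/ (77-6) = -1.74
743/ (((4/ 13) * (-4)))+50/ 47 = -453173/ 752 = -602.62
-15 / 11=-1.36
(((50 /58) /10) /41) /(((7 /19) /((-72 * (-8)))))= 27360 /8323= 3.29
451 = 451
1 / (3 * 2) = 1 / 6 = 0.17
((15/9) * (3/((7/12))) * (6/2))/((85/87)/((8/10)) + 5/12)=2088/133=15.70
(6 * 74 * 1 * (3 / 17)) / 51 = 444 / 289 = 1.54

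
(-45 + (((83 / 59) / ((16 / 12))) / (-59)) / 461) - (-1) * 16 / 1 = -186150205 / 6418964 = -29.00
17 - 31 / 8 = 105 / 8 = 13.12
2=2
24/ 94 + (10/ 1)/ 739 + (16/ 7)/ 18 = 0.40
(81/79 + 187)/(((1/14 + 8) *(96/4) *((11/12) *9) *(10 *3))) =51989/13256595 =0.00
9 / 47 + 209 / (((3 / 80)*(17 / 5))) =3929659 / 2397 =1639.41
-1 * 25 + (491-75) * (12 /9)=1589 /3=529.67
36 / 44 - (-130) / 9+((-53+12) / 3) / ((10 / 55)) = -11861 / 198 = -59.90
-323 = -323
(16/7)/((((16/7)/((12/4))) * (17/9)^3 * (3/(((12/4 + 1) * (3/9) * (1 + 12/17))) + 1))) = 253692/1321597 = 0.19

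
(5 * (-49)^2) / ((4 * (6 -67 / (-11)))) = 18865 / 76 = 248.22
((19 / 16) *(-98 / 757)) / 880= -931 / 5329280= -0.00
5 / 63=0.08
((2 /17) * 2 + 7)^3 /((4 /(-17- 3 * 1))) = -9304335 /4913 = -1893.82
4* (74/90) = 148/45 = 3.29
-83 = -83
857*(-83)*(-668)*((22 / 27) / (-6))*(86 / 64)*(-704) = 494446376248 / 81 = 6104276249.98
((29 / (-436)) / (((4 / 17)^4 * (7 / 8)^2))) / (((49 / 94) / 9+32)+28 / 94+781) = -1024552107 / 29401094072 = -0.03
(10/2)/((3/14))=70/3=23.33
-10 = -10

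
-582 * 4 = -2328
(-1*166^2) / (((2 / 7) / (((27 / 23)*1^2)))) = -2604042 / 23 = -113219.22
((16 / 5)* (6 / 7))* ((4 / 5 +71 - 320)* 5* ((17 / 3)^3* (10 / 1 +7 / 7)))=-2146155616 / 315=-6813192.43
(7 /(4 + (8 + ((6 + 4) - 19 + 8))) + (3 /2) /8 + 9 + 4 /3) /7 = 5891 /3696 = 1.59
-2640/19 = -138.95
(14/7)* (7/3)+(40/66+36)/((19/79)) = 32786/209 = 156.87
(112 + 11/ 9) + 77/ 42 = 2071/ 18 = 115.06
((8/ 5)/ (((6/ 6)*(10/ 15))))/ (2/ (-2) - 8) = -4/ 15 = -0.27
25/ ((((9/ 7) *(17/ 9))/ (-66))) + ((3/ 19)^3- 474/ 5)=-451374777/ 583015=-774.21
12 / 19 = 0.63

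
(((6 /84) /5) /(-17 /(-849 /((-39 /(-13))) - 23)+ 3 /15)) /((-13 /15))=-135 /2093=-0.06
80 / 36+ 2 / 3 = 26 / 9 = 2.89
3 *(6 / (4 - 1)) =6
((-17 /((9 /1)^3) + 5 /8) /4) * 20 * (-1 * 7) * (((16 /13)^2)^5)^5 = -24669511988208486336335759296359985628595545085179212758442311680 /36299040355178363987449638339404007752656468971445060267521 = -679618.85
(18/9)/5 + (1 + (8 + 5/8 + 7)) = 681/40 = 17.02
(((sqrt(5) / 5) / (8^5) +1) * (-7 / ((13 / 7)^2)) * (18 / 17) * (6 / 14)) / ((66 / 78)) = -2646 / 2431 - 1323 * sqrt(5) / 199147520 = -1.09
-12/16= -3/4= -0.75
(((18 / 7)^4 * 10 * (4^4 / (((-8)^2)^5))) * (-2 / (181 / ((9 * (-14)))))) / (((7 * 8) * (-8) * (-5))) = 59049 / 911382413312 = 0.00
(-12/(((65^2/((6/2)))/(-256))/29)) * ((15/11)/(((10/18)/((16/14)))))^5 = 125663519717720064/11436163063325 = 10988.26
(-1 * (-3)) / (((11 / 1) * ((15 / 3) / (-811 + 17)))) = -2382 / 55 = -43.31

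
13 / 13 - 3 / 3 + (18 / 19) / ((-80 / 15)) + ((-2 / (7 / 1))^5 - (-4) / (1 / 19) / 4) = 48079963 / 2554664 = 18.82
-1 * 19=-19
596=596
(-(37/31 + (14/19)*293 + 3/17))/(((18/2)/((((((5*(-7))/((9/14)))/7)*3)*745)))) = 113450864800/270351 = 419642.85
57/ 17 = 3.35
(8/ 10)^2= 16/ 25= 0.64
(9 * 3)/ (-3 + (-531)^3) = -9/ 49907098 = -0.00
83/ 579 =0.14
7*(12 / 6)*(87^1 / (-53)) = -1218 / 53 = -22.98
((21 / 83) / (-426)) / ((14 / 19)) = -19 / 23572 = -0.00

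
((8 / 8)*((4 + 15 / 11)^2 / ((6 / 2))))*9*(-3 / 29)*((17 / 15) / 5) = -177531 / 87725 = -2.02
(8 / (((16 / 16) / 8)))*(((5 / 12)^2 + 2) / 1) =139.11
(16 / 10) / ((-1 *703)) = -8 / 3515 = -0.00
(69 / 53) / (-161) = -3 / 371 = -0.01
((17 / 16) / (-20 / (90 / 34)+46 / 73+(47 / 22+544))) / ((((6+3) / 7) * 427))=13651 / 3803352440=0.00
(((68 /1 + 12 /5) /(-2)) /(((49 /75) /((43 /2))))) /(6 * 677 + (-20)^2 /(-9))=-255420 /885871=-0.29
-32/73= -0.44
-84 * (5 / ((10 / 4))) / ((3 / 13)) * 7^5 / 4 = -3058874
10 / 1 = 10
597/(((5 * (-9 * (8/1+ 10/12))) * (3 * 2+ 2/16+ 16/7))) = -22288/124815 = -0.18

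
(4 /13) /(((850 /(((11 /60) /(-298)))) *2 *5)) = -11 /493935000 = -0.00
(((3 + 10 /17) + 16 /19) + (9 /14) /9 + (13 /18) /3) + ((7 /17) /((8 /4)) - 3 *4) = -860959 /122094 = -7.05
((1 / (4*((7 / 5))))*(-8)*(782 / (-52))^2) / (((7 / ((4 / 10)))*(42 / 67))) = -10243027 / 347802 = -29.45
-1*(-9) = 9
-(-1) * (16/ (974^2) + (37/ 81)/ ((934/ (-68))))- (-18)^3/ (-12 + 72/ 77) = -527.10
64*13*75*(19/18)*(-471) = -31023200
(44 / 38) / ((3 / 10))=220 / 57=3.86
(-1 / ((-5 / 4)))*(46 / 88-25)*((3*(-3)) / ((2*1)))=9693 / 110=88.12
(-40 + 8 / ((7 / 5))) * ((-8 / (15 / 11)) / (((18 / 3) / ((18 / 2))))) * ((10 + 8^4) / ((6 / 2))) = 2890624 / 7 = 412946.29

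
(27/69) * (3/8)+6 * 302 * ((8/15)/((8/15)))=333435/184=1812.15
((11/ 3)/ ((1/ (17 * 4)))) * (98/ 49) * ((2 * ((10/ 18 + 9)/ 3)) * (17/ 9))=4374304/ 729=6000.42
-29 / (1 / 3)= -87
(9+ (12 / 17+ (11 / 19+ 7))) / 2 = 8.64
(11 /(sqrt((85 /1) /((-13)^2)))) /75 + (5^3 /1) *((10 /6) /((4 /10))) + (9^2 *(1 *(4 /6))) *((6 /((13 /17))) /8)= 143 *sqrt(85) /6375 + 22378 /39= 574.00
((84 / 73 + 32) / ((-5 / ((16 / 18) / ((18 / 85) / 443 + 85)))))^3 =-3099374115678397444096000 / 9298827017794481312899835901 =-0.00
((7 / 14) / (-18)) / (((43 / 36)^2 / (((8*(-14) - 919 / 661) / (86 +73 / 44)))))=118722384 / 4713982973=0.03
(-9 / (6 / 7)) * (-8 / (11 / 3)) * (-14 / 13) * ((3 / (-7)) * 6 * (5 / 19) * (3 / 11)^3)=1224720 / 3616327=0.34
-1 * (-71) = 71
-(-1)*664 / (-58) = -332 / 29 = -11.45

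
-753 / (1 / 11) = -8283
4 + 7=11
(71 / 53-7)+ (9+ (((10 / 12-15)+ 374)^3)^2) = 5367743115657461363285 / 2472768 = 2170742712481503.06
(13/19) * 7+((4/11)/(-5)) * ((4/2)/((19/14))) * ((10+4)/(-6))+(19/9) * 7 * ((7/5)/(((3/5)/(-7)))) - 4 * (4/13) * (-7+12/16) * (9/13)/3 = -1118440006/4768335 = -234.56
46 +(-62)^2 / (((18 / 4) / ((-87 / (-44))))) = 57256 / 33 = 1735.03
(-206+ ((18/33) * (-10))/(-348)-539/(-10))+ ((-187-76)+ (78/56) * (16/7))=-64384191/156310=-411.90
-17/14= -1.21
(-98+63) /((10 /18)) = -63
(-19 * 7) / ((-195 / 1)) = 133 / 195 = 0.68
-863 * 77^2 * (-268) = 1371282836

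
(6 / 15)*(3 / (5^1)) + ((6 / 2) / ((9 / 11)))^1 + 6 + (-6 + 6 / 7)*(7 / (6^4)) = 8891 / 900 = 9.88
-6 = -6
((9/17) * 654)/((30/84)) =82404/85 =969.46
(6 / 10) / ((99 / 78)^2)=676 / 1815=0.37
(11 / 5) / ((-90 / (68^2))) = -25432 / 225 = -113.03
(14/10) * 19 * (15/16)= 399/16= 24.94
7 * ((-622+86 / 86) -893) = -10598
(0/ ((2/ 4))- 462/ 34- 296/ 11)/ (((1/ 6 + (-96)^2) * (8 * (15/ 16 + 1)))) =-90876/ 320556709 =-0.00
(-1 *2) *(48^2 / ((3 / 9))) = -13824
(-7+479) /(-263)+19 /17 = -3027 /4471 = -0.68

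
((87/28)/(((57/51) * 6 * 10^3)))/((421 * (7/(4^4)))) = 1972/48993875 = 0.00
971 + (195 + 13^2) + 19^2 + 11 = 1707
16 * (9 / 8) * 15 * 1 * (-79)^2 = 1685070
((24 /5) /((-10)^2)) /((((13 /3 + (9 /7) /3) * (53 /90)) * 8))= 567 /265000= 0.00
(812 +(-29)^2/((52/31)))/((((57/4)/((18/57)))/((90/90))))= 136590/4693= 29.11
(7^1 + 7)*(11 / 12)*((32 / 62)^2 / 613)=9856 / 1767279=0.01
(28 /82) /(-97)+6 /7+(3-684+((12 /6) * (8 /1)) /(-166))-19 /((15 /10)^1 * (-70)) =-23570639726 /34659555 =-680.06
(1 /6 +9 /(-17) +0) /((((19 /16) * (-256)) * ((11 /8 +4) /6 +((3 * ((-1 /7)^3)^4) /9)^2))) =21265516683242871998511 /15965230335868121577703270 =0.00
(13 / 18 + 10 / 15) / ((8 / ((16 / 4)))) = 25 / 36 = 0.69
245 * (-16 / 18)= -1960 / 9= -217.78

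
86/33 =2.61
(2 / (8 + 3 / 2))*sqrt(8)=8*sqrt(2) / 19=0.60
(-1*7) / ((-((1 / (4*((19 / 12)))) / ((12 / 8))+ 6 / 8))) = 532 / 65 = 8.18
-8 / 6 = -4 / 3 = -1.33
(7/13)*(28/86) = 98/559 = 0.18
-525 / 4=-131.25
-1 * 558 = -558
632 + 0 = 632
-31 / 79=-0.39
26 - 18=8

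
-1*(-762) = 762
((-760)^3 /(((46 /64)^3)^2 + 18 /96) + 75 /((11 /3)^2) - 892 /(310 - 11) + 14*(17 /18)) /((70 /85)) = -5281553485765097089721 /3223861812171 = -1638269191.88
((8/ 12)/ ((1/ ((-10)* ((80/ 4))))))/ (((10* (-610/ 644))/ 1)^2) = -414736/ 279075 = -1.49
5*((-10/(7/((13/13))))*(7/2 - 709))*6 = 211650/7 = 30235.71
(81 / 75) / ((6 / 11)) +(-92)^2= 423299 / 50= 8465.98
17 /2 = 8.50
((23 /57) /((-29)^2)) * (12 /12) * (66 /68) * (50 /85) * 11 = 13915 /4617931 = 0.00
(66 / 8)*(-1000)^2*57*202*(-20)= -1899810000000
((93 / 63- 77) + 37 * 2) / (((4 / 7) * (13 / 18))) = -48 / 13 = -3.69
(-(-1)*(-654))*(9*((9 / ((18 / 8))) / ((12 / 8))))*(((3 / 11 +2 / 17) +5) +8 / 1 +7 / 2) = -265111.32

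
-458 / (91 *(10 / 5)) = -2.52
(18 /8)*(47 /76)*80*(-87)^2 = 16008435 /19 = 842549.21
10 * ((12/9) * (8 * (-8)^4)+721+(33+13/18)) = 4000085/9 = 444453.89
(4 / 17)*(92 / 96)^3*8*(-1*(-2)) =12167 / 3672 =3.31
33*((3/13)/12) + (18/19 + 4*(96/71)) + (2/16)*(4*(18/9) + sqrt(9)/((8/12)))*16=2244065/70148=31.99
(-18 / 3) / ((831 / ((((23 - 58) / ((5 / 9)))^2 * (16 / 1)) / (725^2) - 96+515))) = -440600758 / 145598125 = -3.03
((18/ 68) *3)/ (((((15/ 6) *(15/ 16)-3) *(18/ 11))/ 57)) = -5016/ 119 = -42.15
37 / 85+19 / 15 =434 / 255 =1.70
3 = 3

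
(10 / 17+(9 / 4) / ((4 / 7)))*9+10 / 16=11249 / 272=41.36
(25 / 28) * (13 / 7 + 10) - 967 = -187457 / 196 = -956.41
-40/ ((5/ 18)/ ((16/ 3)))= -768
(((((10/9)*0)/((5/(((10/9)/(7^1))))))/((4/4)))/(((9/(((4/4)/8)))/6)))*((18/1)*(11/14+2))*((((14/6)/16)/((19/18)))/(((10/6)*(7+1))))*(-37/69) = 0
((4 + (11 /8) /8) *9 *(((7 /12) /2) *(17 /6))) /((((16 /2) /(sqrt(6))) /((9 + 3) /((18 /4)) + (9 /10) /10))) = 8758757 *sqrt(6) /819200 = 26.19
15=15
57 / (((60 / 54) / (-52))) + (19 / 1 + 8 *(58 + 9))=-10563 / 5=-2112.60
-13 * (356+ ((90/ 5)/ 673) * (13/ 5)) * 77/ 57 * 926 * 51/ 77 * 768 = -188314764598272/ 63935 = -2945409628.50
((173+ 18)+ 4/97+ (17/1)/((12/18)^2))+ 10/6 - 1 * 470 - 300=-627445/1164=-539.04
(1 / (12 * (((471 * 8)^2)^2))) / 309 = 1 / 747451989090091008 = 0.00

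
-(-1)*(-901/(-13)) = 901/13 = 69.31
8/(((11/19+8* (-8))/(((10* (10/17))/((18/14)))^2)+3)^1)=-268.06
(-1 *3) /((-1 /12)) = 36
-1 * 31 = -31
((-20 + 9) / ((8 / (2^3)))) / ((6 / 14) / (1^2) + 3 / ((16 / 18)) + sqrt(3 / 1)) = -43736 / 11987 + 34496 * sqrt(3) / 35961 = -1.99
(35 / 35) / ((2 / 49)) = 49 / 2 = 24.50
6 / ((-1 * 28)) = -3 / 14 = -0.21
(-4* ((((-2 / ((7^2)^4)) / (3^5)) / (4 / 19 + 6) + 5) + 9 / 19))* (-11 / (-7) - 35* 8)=67011258628474252 / 10992443607621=6096.12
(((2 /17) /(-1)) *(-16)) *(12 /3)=128 /17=7.53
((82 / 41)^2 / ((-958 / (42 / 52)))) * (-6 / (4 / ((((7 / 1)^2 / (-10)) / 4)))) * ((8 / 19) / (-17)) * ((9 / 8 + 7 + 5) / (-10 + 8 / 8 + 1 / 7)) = -453789 / 1995230432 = -0.00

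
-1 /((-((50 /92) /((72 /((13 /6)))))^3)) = 7847380942848 /34328125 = 228599.17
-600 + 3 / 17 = -10197 / 17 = -599.82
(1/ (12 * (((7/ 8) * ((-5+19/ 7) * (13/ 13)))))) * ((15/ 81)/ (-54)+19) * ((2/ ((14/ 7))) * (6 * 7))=-193879/ 5832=-33.24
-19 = -19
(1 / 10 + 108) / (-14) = -7.72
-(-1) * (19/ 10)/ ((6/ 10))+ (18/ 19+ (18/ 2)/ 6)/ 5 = 1042/ 285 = 3.66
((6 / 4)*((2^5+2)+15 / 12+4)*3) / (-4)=-44.16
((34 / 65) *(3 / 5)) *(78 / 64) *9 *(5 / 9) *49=93.71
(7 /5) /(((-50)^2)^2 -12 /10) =7 /31249994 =0.00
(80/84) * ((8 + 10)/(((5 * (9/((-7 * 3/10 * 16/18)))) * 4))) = -8/45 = -0.18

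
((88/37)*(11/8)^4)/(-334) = -161051/6327296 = -0.03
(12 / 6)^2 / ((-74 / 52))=-104 / 37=-2.81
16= 16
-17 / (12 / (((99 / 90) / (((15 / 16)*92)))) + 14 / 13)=-2431 / 134704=-0.02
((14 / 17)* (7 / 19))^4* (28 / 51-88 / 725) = 1458448534592 / 402455875410975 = 0.00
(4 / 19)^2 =16 / 361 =0.04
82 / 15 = 5.47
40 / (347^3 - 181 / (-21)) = 210 / 219355141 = 0.00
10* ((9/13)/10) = 9/13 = 0.69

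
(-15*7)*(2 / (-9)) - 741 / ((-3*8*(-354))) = 23.25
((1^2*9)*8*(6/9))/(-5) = -48/5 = -9.60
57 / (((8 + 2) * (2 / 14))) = 399 / 10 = 39.90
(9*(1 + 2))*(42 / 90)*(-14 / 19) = -882 / 95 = -9.28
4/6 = 2/3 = 0.67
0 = 0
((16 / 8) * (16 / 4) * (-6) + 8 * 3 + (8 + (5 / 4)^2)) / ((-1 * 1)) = 231 / 16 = 14.44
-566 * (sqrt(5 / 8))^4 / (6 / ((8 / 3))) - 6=-7507 / 72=-104.26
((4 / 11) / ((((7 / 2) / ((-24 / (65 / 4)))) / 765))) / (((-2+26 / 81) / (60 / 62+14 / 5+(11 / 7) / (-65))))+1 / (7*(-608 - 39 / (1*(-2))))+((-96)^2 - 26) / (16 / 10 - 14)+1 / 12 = -8689521755857 / 18128930820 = -479.32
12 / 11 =1.09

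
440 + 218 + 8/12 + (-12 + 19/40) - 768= -14503/120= -120.86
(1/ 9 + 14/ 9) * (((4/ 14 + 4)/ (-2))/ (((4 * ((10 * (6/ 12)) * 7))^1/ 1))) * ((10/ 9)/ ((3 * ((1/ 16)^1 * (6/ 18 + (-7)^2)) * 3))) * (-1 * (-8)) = -400/ 48951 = -0.01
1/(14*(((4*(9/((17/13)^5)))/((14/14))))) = 1419857/187131672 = 0.01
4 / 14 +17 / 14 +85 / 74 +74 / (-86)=2845 / 1591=1.79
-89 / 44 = -2.02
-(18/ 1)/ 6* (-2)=6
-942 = -942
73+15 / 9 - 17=173 / 3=57.67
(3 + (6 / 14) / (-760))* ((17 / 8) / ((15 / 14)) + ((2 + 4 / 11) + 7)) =34.03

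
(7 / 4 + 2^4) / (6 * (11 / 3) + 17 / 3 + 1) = 0.62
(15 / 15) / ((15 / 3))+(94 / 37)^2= 6.65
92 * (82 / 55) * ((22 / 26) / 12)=1886 / 195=9.67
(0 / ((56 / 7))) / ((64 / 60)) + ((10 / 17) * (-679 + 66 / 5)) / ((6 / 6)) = -6658 / 17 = -391.65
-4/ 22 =-2/ 11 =-0.18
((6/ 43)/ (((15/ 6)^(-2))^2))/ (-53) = -1875/ 18232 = -0.10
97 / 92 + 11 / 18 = 1379 / 828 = 1.67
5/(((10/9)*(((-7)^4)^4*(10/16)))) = 36/166164652848005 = 0.00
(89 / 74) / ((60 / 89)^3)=62742241 / 15984000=3.93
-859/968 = -0.89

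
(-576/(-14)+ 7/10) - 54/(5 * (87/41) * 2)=15955/406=39.30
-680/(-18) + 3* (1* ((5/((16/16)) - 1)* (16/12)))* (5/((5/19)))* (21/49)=10588/63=168.06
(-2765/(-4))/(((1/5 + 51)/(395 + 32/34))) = 5345.59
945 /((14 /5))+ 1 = 677 /2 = 338.50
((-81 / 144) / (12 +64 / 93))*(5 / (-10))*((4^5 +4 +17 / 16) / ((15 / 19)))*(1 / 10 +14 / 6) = 424767363 / 6041600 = 70.31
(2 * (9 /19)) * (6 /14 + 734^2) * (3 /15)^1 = 13576662 /133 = 102080.17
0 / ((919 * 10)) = 0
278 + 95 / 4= 1207 / 4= 301.75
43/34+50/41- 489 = -678203/1394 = -486.52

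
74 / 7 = 10.57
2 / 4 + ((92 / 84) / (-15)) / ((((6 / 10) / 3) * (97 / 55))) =3581 / 12222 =0.29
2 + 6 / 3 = 4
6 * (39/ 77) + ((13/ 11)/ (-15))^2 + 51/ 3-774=-143684942/ 190575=-753.95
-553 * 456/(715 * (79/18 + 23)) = -12.88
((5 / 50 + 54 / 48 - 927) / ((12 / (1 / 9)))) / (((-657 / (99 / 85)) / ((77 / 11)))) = 2851387 / 26805600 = 0.11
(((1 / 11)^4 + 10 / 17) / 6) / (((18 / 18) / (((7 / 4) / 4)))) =341663 / 7964704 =0.04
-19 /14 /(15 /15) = -19 /14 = -1.36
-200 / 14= -100 / 7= -14.29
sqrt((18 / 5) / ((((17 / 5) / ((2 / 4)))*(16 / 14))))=3*sqrt(238) / 68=0.68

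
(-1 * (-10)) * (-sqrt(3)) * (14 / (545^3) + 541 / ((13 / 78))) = -1050916033528 * sqrt(3) / 32375725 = -56222.37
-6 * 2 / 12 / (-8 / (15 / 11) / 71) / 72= 355 / 2112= 0.17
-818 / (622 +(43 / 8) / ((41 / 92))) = -67076 / 51993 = -1.29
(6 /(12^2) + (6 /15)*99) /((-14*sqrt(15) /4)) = -4757*sqrt(15) /6300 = -2.92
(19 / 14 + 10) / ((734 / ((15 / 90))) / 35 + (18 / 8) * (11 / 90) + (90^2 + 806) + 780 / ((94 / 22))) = 149460 / 121264883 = 0.00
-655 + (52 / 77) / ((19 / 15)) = -957485 / 1463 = -654.47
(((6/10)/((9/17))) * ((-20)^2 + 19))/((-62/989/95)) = -133848293/186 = -719614.48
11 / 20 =0.55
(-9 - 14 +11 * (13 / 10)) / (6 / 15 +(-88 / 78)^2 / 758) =-21.66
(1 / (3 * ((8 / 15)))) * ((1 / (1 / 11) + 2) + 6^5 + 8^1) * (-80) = -389850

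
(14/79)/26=7/1027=0.01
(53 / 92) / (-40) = -53 / 3680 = -0.01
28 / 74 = 14 / 37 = 0.38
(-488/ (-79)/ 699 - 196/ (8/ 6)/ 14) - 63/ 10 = -4636124/ 276105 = -16.79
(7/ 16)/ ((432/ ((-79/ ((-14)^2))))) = -79/ 193536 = -0.00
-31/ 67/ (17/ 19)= -589/ 1139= -0.52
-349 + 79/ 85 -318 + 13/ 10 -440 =-187811/ 170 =-1104.77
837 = 837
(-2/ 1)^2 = 4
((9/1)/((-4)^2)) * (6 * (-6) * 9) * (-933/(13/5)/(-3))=-1133595/52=-21799.90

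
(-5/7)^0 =1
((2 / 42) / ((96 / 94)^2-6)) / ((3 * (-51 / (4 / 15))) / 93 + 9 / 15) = 136958 / 79401735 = 0.00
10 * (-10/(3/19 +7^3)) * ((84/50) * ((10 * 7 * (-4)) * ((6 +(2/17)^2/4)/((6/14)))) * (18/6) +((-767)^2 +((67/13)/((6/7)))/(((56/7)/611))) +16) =-749845735285/4522272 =-165811.73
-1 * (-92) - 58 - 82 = -48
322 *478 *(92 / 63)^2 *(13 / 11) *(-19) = -45968288704 / 6237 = -7370256.33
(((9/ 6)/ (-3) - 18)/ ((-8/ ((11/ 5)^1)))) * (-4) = -20.35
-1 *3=-3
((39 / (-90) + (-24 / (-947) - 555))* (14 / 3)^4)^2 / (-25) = -91860965990171845547584 / 33097296650625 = -2775482449.82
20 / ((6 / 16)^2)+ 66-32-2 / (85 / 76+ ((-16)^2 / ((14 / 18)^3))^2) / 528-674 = -260886084738938953 / 524101509506718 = -497.78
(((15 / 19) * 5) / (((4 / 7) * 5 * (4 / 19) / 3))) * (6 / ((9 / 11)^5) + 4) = 7014595 / 17496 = 400.93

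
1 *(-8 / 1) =-8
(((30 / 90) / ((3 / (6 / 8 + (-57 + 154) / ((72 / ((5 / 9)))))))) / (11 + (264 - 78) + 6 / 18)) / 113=971 / 130045824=0.00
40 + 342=382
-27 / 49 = -0.55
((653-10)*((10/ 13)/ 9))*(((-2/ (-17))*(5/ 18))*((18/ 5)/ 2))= 6430/ 1989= 3.23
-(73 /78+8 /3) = -281 /78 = -3.60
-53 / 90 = -0.59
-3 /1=-3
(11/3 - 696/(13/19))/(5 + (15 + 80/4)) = -39529/1560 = -25.34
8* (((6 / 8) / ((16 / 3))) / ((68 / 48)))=27 / 34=0.79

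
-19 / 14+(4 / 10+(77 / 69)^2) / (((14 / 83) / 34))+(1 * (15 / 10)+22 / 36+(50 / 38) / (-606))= 106293242453 / 319772565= 332.40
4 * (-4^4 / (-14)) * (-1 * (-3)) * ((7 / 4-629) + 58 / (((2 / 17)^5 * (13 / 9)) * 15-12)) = -12406095880320 / 89447351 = -138697.19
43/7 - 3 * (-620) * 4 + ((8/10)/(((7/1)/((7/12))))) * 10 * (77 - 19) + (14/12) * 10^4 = 402181/21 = 19151.48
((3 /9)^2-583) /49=-5246 /441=-11.90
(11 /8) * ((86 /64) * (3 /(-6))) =-0.92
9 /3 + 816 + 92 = 911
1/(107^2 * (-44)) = -0.00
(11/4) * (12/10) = 3.30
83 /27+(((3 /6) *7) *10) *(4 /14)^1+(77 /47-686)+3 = -848057 /1269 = -668.29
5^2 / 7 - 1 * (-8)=81 / 7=11.57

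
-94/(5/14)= -1316/5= -263.20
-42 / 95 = -0.44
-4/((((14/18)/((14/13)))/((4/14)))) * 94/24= -564/91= -6.20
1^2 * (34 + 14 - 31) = 17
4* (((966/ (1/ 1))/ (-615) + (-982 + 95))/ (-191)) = 18.61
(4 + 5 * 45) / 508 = 229 / 508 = 0.45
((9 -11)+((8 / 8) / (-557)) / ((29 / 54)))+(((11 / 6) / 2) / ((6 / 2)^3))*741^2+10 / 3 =10841035547 / 581508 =18642.97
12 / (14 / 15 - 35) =-180 / 511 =-0.35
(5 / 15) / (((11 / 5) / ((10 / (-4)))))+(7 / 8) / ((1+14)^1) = -0.32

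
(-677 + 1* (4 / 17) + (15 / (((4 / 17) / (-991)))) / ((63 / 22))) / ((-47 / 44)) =357173410 / 16779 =21286.93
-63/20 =-3.15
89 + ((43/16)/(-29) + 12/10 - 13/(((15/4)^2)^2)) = 2115076933/23490000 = 90.04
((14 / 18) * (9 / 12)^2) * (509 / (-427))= -509 / 976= -0.52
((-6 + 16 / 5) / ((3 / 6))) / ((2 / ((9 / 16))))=-63 / 40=-1.58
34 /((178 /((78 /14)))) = 663 /623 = 1.06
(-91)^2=8281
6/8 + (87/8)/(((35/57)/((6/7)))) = 3903/245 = 15.93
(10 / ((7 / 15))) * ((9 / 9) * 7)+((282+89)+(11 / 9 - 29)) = 4439 / 9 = 493.22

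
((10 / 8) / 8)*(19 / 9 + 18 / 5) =257 / 288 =0.89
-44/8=-11/2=-5.50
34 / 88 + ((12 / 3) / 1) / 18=241 / 396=0.61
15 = 15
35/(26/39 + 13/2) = 210/43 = 4.88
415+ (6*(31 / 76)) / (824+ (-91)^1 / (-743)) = 9656402809 / 23268274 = 415.00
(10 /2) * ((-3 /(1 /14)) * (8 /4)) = -420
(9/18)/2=1/4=0.25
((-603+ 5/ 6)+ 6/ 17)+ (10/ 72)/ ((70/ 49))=-736501/ 1224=-601.72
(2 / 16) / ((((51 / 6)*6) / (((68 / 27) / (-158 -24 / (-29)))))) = -29 / 738396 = -0.00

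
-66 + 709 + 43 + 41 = 727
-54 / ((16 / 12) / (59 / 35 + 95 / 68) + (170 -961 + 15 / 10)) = 2377188 / 34736329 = 0.07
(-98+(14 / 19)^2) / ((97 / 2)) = -70364 / 35017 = -2.01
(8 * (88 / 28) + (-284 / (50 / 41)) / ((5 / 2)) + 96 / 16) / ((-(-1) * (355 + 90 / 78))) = -352677 / 2025625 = -0.17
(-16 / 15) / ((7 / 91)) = -208 / 15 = -13.87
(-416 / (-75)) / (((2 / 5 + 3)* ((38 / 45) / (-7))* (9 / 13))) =-18928 / 969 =-19.53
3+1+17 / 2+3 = 31 / 2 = 15.50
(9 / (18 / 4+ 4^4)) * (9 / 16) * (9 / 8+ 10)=7209 / 33344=0.22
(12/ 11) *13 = 156/ 11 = 14.18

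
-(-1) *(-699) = -699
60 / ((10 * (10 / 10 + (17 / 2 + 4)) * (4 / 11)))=11 / 9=1.22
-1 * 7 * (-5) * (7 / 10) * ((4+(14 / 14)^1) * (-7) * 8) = -6860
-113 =-113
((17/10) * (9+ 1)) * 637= 10829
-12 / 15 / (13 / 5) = -0.31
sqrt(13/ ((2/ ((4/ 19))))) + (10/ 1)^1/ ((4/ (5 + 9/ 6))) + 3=sqrt(494)/ 19 + 77/ 4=20.42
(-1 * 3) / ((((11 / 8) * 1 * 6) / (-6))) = 24 / 11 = 2.18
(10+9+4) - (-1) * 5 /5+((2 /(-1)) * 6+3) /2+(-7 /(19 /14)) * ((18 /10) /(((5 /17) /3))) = -75.20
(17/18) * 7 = 119/18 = 6.61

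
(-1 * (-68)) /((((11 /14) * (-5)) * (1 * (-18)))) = 476 /495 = 0.96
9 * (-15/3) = -45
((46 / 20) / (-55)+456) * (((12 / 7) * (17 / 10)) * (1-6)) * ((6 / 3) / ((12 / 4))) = -8526418 / 1925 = -4429.31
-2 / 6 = -1 / 3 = -0.33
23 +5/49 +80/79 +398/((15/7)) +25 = 13636451/58065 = 234.85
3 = 3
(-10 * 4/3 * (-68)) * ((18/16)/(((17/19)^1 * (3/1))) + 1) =3860/3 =1286.67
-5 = -5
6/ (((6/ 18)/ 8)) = 144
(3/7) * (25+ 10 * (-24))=-645/7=-92.14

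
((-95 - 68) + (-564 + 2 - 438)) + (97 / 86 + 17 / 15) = -1497353 / 1290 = -1160.74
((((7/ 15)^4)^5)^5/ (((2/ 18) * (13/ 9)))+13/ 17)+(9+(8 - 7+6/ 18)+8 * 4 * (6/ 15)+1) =276183867573860576535467285789801852518482435877056458078301341621240645476670798306679366403701413805770862259173504392/ 11092595090775625612938125354606939418925398003673571323187708783111748232883160547590506439519231207668781280517578125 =24.90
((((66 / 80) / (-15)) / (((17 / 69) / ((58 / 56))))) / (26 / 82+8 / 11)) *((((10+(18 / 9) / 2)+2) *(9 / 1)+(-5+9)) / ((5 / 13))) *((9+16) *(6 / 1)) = -15615109653 / 1494640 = -10447.41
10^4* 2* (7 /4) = 35000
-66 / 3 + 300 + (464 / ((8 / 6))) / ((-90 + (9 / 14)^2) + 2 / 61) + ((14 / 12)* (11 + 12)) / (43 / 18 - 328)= 1719662072257 / 6275413727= 274.03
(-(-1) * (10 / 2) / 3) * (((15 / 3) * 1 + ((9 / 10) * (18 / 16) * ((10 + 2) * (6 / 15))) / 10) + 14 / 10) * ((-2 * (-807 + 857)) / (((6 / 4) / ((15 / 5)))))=-6886 / 3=-2295.33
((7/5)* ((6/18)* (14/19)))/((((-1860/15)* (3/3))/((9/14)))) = -0.00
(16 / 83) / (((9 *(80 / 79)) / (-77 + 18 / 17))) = -101989 / 63495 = -1.61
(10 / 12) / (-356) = -5 / 2136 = -0.00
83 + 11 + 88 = 182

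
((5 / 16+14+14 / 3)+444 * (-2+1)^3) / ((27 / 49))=-999649 / 1296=-771.33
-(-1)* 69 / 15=23 / 5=4.60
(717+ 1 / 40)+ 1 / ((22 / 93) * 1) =721.25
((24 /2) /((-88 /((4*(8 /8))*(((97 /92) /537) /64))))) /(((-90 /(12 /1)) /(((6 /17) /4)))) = 97 /492722560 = 0.00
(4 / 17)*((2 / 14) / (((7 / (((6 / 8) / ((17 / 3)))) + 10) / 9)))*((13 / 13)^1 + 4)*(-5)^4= 15.03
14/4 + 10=27/2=13.50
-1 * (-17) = 17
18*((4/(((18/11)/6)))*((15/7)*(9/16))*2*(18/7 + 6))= 267300/49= 5455.10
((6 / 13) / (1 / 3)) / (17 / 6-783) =-108 / 60853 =-0.00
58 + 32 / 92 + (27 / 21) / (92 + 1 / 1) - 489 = -2149316 / 4991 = -430.64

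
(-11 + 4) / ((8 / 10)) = -35 / 4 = -8.75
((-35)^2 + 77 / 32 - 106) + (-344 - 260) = 16557 / 32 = 517.41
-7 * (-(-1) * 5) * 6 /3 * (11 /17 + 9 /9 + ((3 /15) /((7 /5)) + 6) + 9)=-19980 /17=-1175.29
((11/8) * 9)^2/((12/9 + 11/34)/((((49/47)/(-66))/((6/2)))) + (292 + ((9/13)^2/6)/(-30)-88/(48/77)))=-20696330655/22142036816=-0.93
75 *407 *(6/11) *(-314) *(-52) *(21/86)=2854542600/43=66384711.63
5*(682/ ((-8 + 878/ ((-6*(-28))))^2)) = 443.20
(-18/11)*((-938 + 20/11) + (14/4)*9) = 179127/121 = 1480.39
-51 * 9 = -459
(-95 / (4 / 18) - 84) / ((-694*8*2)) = 1023 / 22208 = 0.05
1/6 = 0.17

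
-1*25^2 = -625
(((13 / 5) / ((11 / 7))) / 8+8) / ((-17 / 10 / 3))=-10833 / 748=-14.48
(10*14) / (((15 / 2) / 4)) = 224 / 3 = 74.67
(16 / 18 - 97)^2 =748225 / 81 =9237.35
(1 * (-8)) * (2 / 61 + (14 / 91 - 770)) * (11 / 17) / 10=26860328 / 67405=398.49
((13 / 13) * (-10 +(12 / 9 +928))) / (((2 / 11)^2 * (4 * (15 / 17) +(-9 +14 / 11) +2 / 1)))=-31202633 / 2466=-12653.14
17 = 17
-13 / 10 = -1.30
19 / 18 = 1.06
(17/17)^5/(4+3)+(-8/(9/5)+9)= 4.70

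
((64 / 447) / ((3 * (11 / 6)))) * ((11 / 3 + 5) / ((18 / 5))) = 8320 / 132759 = 0.06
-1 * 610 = -610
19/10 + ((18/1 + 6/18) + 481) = 15037/30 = 501.23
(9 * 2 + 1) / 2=9.50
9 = 9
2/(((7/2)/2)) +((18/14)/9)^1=1.29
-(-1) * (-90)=-90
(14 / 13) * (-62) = -868 / 13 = -66.77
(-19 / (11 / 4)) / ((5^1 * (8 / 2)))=-19 / 55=-0.35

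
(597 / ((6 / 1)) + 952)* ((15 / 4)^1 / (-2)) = -31545 / 16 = -1971.56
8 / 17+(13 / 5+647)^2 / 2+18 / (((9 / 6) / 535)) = 92399484 / 425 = 217410.55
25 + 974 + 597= 1596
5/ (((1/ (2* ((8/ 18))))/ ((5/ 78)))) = 100/ 351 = 0.28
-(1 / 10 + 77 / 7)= -111 / 10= -11.10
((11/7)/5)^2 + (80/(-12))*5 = -122137/3675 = -33.23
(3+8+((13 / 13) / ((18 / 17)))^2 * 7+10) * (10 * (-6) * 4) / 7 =-25220 / 27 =-934.07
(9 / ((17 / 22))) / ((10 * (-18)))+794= 793.94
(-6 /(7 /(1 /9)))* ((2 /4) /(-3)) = 1 /63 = 0.02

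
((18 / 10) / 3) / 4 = 3 / 20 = 0.15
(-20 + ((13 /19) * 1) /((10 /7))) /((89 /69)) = -255921 /16910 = -15.13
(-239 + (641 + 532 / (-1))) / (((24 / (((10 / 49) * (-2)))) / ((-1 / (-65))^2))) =1 / 1911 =0.00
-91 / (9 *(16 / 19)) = -1729 / 144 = -12.01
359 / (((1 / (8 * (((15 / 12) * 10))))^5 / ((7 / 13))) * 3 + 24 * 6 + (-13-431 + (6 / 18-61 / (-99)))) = -2487870000000000 / 2072419999996139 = -1.20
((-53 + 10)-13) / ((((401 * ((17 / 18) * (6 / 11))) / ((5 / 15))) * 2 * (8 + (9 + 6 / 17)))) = -308 / 118295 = -0.00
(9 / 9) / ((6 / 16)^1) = 8 / 3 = 2.67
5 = 5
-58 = -58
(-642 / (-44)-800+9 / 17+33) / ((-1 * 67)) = 281203 / 25058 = 11.22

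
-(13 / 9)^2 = -169 / 81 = -2.09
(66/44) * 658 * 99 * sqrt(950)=488565 * sqrt(38)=3011716.93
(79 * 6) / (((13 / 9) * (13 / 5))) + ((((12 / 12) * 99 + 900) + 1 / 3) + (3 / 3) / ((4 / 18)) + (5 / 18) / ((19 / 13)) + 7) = 32864995 / 28899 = 1137.24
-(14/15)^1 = -14/15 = -0.93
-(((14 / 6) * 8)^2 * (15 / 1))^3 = -3855122432000 / 27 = -142782312296.30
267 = 267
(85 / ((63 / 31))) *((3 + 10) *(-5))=-171275 / 63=-2718.65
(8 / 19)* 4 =32 / 19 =1.68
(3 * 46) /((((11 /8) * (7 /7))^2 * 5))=8832 /605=14.60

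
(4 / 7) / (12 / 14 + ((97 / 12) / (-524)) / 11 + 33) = 276672 / 16392137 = 0.02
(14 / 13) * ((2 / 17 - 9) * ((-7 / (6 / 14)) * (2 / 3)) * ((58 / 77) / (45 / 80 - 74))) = -27465088 / 25707825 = -1.07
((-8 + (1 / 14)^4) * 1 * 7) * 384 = -7375848 / 343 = -21503.93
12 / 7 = 1.71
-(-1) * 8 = 8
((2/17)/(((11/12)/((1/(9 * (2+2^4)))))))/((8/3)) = 1/3366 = 0.00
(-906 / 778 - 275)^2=76266.84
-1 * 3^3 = -27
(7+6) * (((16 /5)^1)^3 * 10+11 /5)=107211 /25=4288.44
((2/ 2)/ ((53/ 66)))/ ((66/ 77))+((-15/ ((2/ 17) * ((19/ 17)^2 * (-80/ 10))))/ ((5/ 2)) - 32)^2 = 320429187325/ 442048832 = 724.87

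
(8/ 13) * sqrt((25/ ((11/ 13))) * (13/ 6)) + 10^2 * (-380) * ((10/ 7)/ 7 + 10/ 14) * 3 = -5130000/ 49 + 20 * sqrt(66)/ 33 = -104688.95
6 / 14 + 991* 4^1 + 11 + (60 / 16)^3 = 1804617 / 448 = 4028.16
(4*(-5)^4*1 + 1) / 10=2501 / 10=250.10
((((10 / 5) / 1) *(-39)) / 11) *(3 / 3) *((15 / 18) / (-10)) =13 / 22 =0.59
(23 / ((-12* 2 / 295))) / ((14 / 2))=-6785 / 168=-40.39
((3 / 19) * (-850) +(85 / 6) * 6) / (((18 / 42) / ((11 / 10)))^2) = -1108723 / 3420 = -324.19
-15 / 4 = -3.75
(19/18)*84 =266/3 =88.67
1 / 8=0.12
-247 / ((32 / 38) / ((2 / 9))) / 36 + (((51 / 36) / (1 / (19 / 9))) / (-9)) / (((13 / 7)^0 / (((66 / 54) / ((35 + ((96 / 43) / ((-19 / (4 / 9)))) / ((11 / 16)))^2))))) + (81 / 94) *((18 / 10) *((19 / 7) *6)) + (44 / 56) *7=328307500296656004157 / 11340783555736934880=28.95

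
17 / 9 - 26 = -217 / 9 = -24.11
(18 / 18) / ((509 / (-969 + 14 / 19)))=-18397 / 9671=-1.90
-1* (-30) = 30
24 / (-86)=-0.28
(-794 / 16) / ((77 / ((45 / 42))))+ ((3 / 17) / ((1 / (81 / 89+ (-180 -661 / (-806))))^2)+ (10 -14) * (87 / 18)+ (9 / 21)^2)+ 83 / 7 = 3168678864038948219 / 565807929422736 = 5600.27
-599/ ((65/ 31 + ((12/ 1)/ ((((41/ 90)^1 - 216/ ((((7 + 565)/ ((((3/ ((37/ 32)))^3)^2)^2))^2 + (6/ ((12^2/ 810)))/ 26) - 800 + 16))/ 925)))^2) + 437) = -183504965195996920911461477223267300754226476118018308994956346687055454721524467439746203795124054284463401/ 70536218789056587674867984769634526550156705347045883540642380159497140534340906671725563380527126559016827619948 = -0.00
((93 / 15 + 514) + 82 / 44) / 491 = 57427 / 54010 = 1.06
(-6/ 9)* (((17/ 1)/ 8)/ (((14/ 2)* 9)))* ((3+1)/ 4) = -0.02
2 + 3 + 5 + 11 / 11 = 11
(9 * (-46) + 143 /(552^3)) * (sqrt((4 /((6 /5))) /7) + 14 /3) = -2217.69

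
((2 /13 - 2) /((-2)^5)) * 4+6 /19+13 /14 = 5101 /3458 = 1.48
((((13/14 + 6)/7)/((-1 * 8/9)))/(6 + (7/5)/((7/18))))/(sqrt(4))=-1455/25088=-0.06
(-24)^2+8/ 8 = 577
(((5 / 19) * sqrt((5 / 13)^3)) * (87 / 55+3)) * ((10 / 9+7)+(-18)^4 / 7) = 1454300 * sqrt(65) / 2717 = 4315.40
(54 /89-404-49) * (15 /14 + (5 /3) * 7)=-7180235 /1246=-5762.63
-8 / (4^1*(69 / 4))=-8 / 69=-0.12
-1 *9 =-9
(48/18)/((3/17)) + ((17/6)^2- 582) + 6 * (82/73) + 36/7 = -10062217/18396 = -546.98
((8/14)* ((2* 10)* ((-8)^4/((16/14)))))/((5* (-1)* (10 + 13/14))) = -114688/153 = -749.59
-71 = -71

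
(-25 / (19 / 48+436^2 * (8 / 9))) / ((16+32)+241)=-720 / 1406409541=-0.00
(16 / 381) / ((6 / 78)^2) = 2704 / 381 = 7.10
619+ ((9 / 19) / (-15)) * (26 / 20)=588011 / 950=618.96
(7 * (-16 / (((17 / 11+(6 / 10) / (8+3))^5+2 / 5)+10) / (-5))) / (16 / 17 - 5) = -42500 / 160839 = -0.26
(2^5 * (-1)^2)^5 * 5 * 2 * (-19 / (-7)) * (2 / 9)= 12750684160 / 63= 202391812.06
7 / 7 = 1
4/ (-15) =-4/ 15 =-0.27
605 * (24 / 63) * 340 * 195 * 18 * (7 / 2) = 962676000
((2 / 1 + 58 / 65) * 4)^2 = 565504 / 4225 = 133.85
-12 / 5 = -2.40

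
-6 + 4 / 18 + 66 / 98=-2251 / 441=-5.10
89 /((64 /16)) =89 /4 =22.25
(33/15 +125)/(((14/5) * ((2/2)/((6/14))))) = 954/49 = 19.47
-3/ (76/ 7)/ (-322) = 3/ 3496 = 0.00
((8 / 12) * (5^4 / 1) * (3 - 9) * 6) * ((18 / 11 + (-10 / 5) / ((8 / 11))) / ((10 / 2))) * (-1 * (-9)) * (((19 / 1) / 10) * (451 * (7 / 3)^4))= 2291214275 / 3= 763738091.67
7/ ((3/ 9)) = 21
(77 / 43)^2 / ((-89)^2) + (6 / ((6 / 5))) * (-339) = -24824843726 / 14645929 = -1695.00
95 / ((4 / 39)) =3705 / 4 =926.25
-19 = -19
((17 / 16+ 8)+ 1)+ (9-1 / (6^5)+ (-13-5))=8261 / 7776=1.06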